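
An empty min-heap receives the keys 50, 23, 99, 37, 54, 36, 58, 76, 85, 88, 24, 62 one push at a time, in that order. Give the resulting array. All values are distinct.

[23, 24, 36, 50, 37, 62, 58, 76, 85, 88, 54, 99]

Insert 50:
  append 50 at index 0 → [50] (no swap needed)
Insert 23:
  append 23 at index 1 → [50, 23]
  23 < parent 50 at index 0, swap → [23, 50]
Insert 99:
  append 99 at index 2 → [23, 50, 99] (no swap needed)
Insert 37:
  append 37 at index 3 → [23, 50, 99, 37]
  37 < parent 50 at index 1, swap → [23, 37, 99, 50]
Insert 54:
  append 54 at index 4 → [23, 37, 99, 50, 54] (no swap needed)
Insert 36:
  append 36 at index 5 → [23, 37, 99, 50, 54, 36]
  36 < parent 99 at index 2, swap → [23, 37, 36, 50, 54, 99]
Insert 58:
  append 58 at index 6 → [23, 37, 36, 50, 54, 99, 58] (no swap needed)
Insert 76:
  append 76 at index 7 → [23, 37, 36, 50, 54, 99, 58, 76] (no swap needed)
Insert 85:
  append 85 at index 8 → [23, 37, 36, 50, 54, 99, 58, 76, 85] (no swap needed)
Insert 88:
  append 88 at index 9 → [23, 37, 36, 50, 54, 99, 58, 76, 85, 88] (no swap needed)
Insert 24:
  append 24 at index 10 → [23, 37, 36, 50, 54, 99, 58, 76, 85, 88, 24]
  24 < parent 54 at index 4, swap → [23, 37, 36, 50, 24, 99, 58, 76, 85, 88, 54]
  24 < parent 37 at index 1, swap → [23, 24, 36, 50, 37, 99, 58, 76, 85, 88, 54]
Insert 62:
  append 62 at index 11 → [23, 24, 36, 50, 37, 99, 58, 76, 85, 88, 54, 62]
  62 < parent 99 at index 5, swap → [23, 24, 36, 50, 37, 62, 58, 76, 85, 88, 54, 99]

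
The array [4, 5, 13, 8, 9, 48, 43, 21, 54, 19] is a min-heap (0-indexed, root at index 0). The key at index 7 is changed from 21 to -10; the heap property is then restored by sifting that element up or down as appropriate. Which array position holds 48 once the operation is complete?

set index 7 from 21 to -10 → [4, 5, 13, 8, 9, 48, 43, -10, 54, 19]
-10 < parent 8 at index 3, swap → [4, 5, 13, -10, 9, 48, 43, 8, 54, 19]
-10 < parent 5 at index 1, swap → [4, -10, 13, 5, 9, 48, 43, 8, 54, 19]
-10 < parent 4 at index 0, swap → [-10, 4, 13, 5, 9, 48, 43, 8, 54, 19]
resulting array: [-10, 4, 13, 5, 9, 48, 43, 8, 54, 19]

5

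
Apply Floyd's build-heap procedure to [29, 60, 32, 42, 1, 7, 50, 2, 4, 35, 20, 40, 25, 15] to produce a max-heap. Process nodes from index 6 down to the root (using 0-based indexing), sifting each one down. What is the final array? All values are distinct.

[60, 42, 50, 29, 35, 40, 32, 2, 4, 1, 20, 7, 25, 15]

sift down from index 6: already satisfies heap property
sift down from index 5:
  7 vs larger child 40 at index 11, swap → [29, 60, 32, 42, 1, 40, 50, 2, 4, 35, 20, 7, 25, 15]
sift down from index 4:
  1 vs larger child 35 at index 9, swap → [29, 60, 32, 42, 35, 40, 50, 2, 4, 1, 20, 7, 25, 15]
sift down from index 3: already satisfies heap property
sift down from index 2:
  32 vs larger child 50 at index 6, swap → [29, 60, 50, 42, 35, 40, 32, 2, 4, 1, 20, 7, 25, 15]
sift down from index 1: already satisfies heap property
sift down from index 0:
  29 vs larger child 60 at index 1, swap → [60, 29, 50, 42, 35, 40, 32, 2, 4, 1, 20, 7, 25, 15]
  29 vs larger child 42 at index 3, swap → [60, 42, 50, 29, 35, 40, 32, 2, 4, 1, 20, 7, 25, 15]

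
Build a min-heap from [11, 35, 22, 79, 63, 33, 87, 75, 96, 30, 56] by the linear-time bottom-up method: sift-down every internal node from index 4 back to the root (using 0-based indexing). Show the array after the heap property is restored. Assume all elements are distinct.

[11, 30, 22, 75, 35, 33, 87, 79, 96, 63, 56]

sift down from index 4:
  63 vs smaller child 30 at index 9, swap → [11, 35, 22, 79, 30, 33, 87, 75, 96, 63, 56]
sift down from index 3:
  79 vs smaller child 75 at index 7, swap → [11, 35, 22, 75, 30, 33, 87, 79, 96, 63, 56]
sift down from index 2: already satisfies heap property
sift down from index 1:
  35 vs smaller child 30 at index 4, swap → [11, 30, 22, 75, 35, 33, 87, 79, 96, 63, 56]
sift down from index 0: already satisfies heap property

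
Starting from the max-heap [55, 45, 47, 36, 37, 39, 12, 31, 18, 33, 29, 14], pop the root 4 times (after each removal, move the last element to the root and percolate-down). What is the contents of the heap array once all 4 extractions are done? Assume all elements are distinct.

extract-max #1 returns 55:
  remove root 55; move last element 14 to root → [14, 45, 47, 36, 37, 39, 12, 31, 18, 33, 29]
  14 vs larger child 47 at index 2, swap → [47, 45, 14, 36, 37, 39, 12, 31, 18, 33, 29]
  14 vs larger child 39 at index 5, swap → [47, 45, 39, 36, 37, 14, 12, 31, 18, 33, 29]
extract-max #2 returns 47:
  remove root 47; move last element 29 to root → [29, 45, 39, 36, 37, 14, 12, 31, 18, 33]
  29 vs larger child 45 at index 1, swap → [45, 29, 39, 36, 37, 14, 12, 31, 18, 33]
  29 vs larger child 37 at index 4, swap → [45, 37, 39, 36, 29, 14, 12, 31, 18, 33]
  29 vs only child 33 at index 9, swap → [45, 37, 39, 36, 33, 14, 12, 31, 18, 29]
extract-max #3 returns 45:
  remove root 45; move last element 29 to root → [29, 37, 39, 36, 33, 14, 12, 31, 18]
  29 vs larger child 39 at index 2, swap → [39, 37, 29, 36, 33, 14, 12, 31, 18]
extract-max #4 returns 39:
  remove root 39; move last element 18 to root → [18, 37, 29, 36, 33, 14, 12, 31]
  18 vs larger child 37 at index 1, swap → [37, 18, 29, 36, 33, 14, 12, 31]
  18 vs larger child 36 at index 3, swap → [37, 36, 29, 18, 33, 14, 12, 31]
  18 vs only child 31 at index 7, swap → [37, 36, 29, 31, 33, 14, 12, 18]

[37, 36, 29, 31, 33, 14, 12, 18]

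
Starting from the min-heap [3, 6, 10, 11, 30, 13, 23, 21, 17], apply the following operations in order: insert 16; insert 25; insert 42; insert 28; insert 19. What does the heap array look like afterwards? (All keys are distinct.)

[3, 6, 10, 11, 16, 13, 19, 21, 17, 30, 25, 42, 28, 23]

insert 16:
  append 16 at index 9 → [3, 6, 10, 11, 30, 13, 23, 21, 17, 16]
  16 < parent 30 at index 4, swap → [3, 6, 10, 11, 16, 13, 23, 21, 17, 30]
insert 25:
  append 25 at index 10 → [3, 6, 10, 11, 16, 13, 23, 21, 17, 30, 25] (no swap needed)
insert 42:
  append 42 at index 11 → [3, 6, 10, 11, 16, 13, 23, 21, 17, 30, 25, 42] (no swap needed)
insert 28:
  append 28 at index 12 → [3, 6, 10, 11, 16, 13, 23, 21, 17, 30, 25, 42, 28] (no swap needed)
insert 19:
  append 19 at index 13 → [3, 6, 10, 11, 16, 13, 23, 21, 17, 30, 25, 42, 28, 19]
  19 < parent 23 at index 6, swap → [3, 6, 10, 11, 16, 13, 19, 21, 17, 30, 25, 42, 28, 23]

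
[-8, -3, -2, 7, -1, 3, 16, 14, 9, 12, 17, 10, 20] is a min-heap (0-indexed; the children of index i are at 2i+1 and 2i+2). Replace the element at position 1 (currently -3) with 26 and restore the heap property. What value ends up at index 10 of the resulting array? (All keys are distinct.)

17

set index 1 from -3 to 26 → [-8, 26, -2, 7, -1, 3, 16, 14, 9, 12, 17, 10, 20]
26 vs smaller child -1 at index 4, swap → [-8, -1, -2, 7, 26, 3, 16, 14, 9, 12, 17, 10, 20]
26 vs smaller child 12 at index 9, swap → [-8, -1, -2, 7, 12, 3, 16, 14, 9, 26, 17, 10, 20]
resulting array: [-8, -1, -2, 7, 12, 3, 16, 14, 9, 26, 17, 10, 20]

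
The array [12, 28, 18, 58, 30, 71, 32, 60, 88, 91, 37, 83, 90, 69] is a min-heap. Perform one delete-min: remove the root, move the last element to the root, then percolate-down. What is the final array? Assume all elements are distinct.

remove root 12; move last element 69 to root → [69, 28, 18, 58, 30, 71, 32, 60, 88, 91, 37, 83, 90]
69 vs smaller child 18 at index 2, swap → [18, 28, 69, 58, 30, 71, 32, 60, 88, 91, 37, 83, 90]
69 vs smaller child 32 at index 6, swap → [18, 28, 32, 58, 30, 71, 69, 60, 88, 91, 37, 83, 90]

[18, 28, 32, 58, 30, 71, 69, 60, 88, 91, 37, 83, 90]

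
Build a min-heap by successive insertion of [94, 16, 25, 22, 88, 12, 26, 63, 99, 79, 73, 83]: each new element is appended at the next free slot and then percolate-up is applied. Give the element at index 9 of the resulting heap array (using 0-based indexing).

Insert 94:
  append 94 at index 0 → [94] (no swap needed)
Insert 16:
  append 16 at index 1 → [94, 16]
  16 < parent 94 at index 0, swap → [16, 94]
Insert 25:
  append 25 at index 2 → [16, 94, 25] (no swap needed)
Insert 22:
  append 22 at index 3 → [16, 94, 25, 22]
  22 < parent 94 at index 1, swap → [16, 22, 25, 94]
Insert 88:
  append 88 at index 4 → [16, 22, 25, 94, 88] (no swap needed)
Insert 12:
  append 12 at index 5 → [16, 22, 25, 94, 88, 12]
  12 < parent 25 at index 2, swap → [16, 22, 12, 94, 88, 25]
  12 < parent 16 at index 0, swap → [12, 22, 16, 94, 88, 25]
Insert 26:
  append 26 at index 6 → [12, 22, 16, 94, 88, 25, 26] (no swap needed)
Insert 63:
  append 63 at index 7 → [12, 22, 16, 94, 88, 25, 26, 63]
  63 < parent 94 at index 3, swap → [12, 22, 16, 63, 88, 25, 26, 94]
Insert 99:
  append 99 at index 8 → [12, 22, 16, 63, 88, 25, 26, 94, 99] (no swap needed)
Insert 79:
  append 79 at index 9 → [12, 22, 16, 63, 88, 25, 26, 94, 99, 79]
  79 < parent 88 at index 4, swap → [12, 22, 16, 63, 79, 25, 26, 94, 99, 88]
Insert 73:
  append 73 at index 10 → [12, 22, 16, 63, 79, 25, 26, 94, 99, 88, 73]
  73 < parent 79 at index 4, swap → [12, 22, 16, 63, 73, 25, 26, 94, 99, 88, 79]
Insert 83:
  append 83 at index 11 → [12, 22, 16, 63, 73, 25, 26, 94, 99, 88, 79, 83] (no swap needed)
resulting array: [12, 22, 16, 63, 73, 25, 26, 94, 99, 88, 79, 83]

88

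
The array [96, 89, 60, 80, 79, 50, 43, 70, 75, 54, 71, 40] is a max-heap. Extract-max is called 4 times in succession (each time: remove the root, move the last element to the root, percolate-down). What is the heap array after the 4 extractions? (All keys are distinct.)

extract-max #1 returns 96:
  remove root 96; move last element 40 to root → [40, 89, 60, 80, 79, 50, 43, 70, 75, 54, 71]
  40 vs larger child 89 at index 1, swap → [89, 40, 60, 80, 79, 50, 43, 70, 75, 54, 71]
  40 vs larger child 80 at index 3, swap → [89, 80, 60, 40, 79, 50, 43, 70, 75, 54, 71]
  40 vs larger child 75 at index 8, swap → [89, 80, 60, 75, 79, 50, 43, 70, 40, 54, 71]
extract-max #2 returns 89:
  remove root 89; move last element 71 to root → [71, 80, 60, 75, 79, 50, 43, 70, 40, 54]
  71 vs larger child 80 at index 1, swap → [80, 71, 60, 75, 79, 50, 43, 70, 40, 54]
  71 vs larger child 79 at index 4, swap → [80, 79, 60, 75, 71, 50, 43, 70, 40, 54]
extract-max #3 returns 80:
  remove root 80; move last element 54 to root → [54, 79, 60, 75, 71, 50, 43, 70, 40]
  54 vs larger child 79 at index 1, swap → [79, 54, 60, 75, 71, 50, 43, 70, 40]
  54 vs larger child 75 at index 3, swap → [79, 75, 60, 54, 71, 50, 43, 70, 40]
  54 vs larger child 70 at index 7, swap → [79, 75, 60, 70, 71, 50, 43, 54, 40]
extract-max #4 returns 79:
  remove root 79; move last element 40 to root → [40, 75, 60, 70, 71, 50, 43, 54]
  40 vs larger child 75 at index 1, swap → [75, 40, 60, 70, 71, 50, 43, 54]
  40 vs larger child 71 at index 4, swap → [75, 71, 60, 70, 40, 50, 43, 54]

[75, 71, 60, 70, 40, 50, 43, 54]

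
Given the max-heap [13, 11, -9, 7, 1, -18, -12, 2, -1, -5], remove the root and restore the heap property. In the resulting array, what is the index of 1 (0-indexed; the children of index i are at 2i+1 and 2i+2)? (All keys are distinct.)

4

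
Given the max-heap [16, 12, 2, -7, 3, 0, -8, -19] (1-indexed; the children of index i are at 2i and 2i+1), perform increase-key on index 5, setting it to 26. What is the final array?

set index 5 from 3 to 26 → [16, 12, 2, -7, 26, 0, -8, -19]
26 > parent 12 at index 2, swap → [16, 26, 2, -7, 12, 0, -8, -19]
26 > parent 16 at index 1, swap → [26, 16, 2, -7, 12, 0, -8, -19]

[26, 16, 2, -7, 12, 0, -8, -19]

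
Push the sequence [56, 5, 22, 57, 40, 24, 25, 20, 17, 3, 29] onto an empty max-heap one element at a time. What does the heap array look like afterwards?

Insert 56:
  append 56 at index 0 → [56] (no swap needed)
Insert 5:
  append 5 at index 1 → [56, 5] (no swap needed)
Insert 22:
  append 22 at index 2 → [56, 5, 22] (no swap needed)
Insert 57:
  append 57 at index 3 → [56, 5, 22, 57]
  57 > parent 5 at index 1, swap → [56, 57, 22, 5]
  57 > parent 56 at index 0, swap → [57, 56, 22, 5]
Insert 40:
  append 40 at index 4 → [57, 56, 22, 5, 40] (no swap needed)
Insert 24:
  append 24 at index 5 → [57, 56, 22, 5, 40, 24]
  24 > parent 22 at index 2, swap → [57, 56, 24, 5, 40, 22]
Insert 25:
  append 25 at index 6 → [57, 56, 24, 5, 40, 22, 25]
  25 > parent 24 at index 2, swap → [57, 56, 25, 5, 40, 22, 24]
Insert 20:
  append 20 at index 7 → [57, 56, 25, 5, 40, 22, 24, 20]
  20 > parent 5 at index 3, swap → [57, 56, 25, 20, 40, 22, 24, 5]
Insert 17:
  append 17 at index 8 → [57, 56, 25, 20, 40, 22, 24, 5, 17] (no swap needed)
Insert 3:
  append 3 at index 9 → [57, 56, 25, 20, 40, 22, 24, 5, 17, 3] (no swap needed)
Insert 29:
  append 29 at index 10 → [57, 56, 25, 20, 40, 22, 24, 5, 17, 3, 29] (no swap needed)

[57, 56, 25, 20, 40, 22, 24, 5, 17, 3, 29]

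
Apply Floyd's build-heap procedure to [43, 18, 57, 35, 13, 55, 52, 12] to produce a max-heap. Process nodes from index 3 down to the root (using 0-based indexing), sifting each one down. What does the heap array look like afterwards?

sift down from index 3: already satisfies heap property
sift down from index 2: already satisfies heap property
sift down from index 1:
  18 vs larger child 35 at index 3, swap → [43, 35, 57, 18, 13, 55, 52, 12]
sift down from index 0:
  43 vs larger child 57 at index 2, swap → [57, 35, 43, 18, 13, 55, 52, 12]
  43 vs larger child 55 at index 5, swap → [57, 35, 55, 18, 13, 43, 52, 12]

[57, 35, 55, 18, 13, 43, 52, 12]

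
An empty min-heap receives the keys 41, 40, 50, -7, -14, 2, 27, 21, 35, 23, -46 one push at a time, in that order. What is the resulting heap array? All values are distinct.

[-46, -14, 2, 21, -7, 50, 27, 41, 35, 40, 23]

Insert 41:
  append 41 at index 0 → [41] (no swap needed)
Insert 40:
  append 40 at index 1 → [41, 40]
  40 < parent 41 at index 0, swap → [40, 41]
Insert 50:
  append 50 at index 2 → [40, 41, 50] (no swap needed)
Insert -7:
  append -7 at index 3 → [40, 41, 50, -7]
  -7 < parent 41 at index 1, swap → [40, -7, 50, 41]
  -7 < parent 40 at index 0, swap → [-7, 40, 50, 41]
Insert -14:
  append -14 at index 4 → [-7, 40, 50, 41, -14]
  -14 < parent 40 at index 1, swap → [-7, -14, 50, 41, 40]
  -14 < parent -7 at index 0, swap → [-14, -7, 50, 41, 40]
Insert 2:
  append 2 at index 5 → [-14, -7, 50, 41, 40, 2]
  2 < parent 50 at index 2, swap → [-14, -7, 2, 41, 40, 50]
Insert 27:
  append 27 at index 6 → [-14, -7, 2, 41, 40, 50, 27] (no swap needed)
Insert 21:
  append 21 at index 7 → [-14, -7, 2, 41, 40, 50, 27, 21]
  21 < parent 41 at index 3, swap → [-14, -7, 2, 21, 40, 50, 27, 41]
Insert 35:
  append 35 at index 8 → [-14, -7, 2, 21, 40, 50, 27, 41, 35] (no swap needed)
Insert 23:
  append 23 at index 9 → [-14, -7, 2, 21, 40, 50, 27, 41, 35, 23]
  23 < parent 40 at index 4, swap → [-14, -7, 2, 21, 23, 50, 27, 41, 35, 40]
Insert -46:
  append -46 at index 10 → [-14, -7, 2, 21, 23, 50, 27, 41, 35, 40, -46]
  -46 < parent 23 at index 4, swap → [-14, -7, 2, 21, -46, 50, 27, 41, 35, 40, 23]
  -46 < parent -7 at index 1, swap → [-14, -46, 2, 21, -7, 50, 27, 41, 35, 40, 23]
  -46 < parent -14 at index 0, swap → [-46, -14, 2, 21, -7, 50, 27, 41, 35, 40, 23]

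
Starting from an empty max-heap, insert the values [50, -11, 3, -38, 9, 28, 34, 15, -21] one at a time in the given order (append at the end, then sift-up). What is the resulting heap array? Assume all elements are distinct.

[50, 15, 34, 9, -11, 3, 28, -38, -21]

Insert 50:
  append 50 at index 0 → [50] (no swap needed)
Insert -11:
  append -11 at index 1 → [50, -11] (no swap needed)
Insert 3:
  append 3 at index 2 → [50, -11, 3] (no swap needed)
Insert -38:
  append -38 at index 3 → [50, -11, 3, -38] (no swap needed)
Insert 9:
  append 9 at index 4 → [50, -11, 3, -38, 9]
  9 > parent -11 at index 1, swap → [50, 9, 3, -38, -11]
Insert 28:
  append 28 at index 5 → [50, 9, 3, -38, -11, 28]
  28 > parent 3 at index 2, swap → [50, 9, 28, -38, -11, 3]
Insert 34:
  append 34 at index 6 → [50, 9, 28, -38, -11, 3, 34]
  34 > parent 28 at index 2, swap → [50, 9, 34, -38, -11, 3, 28]
Insert 15:
  append 15 at index 7 → [50, 9, 34, -38, -11, 3, 28, 15]
  15 > parent -38 at index 3, swap → [50, 9, 34, 15, -11, 3, 28, -38]
  15 > parent 9 at index 1, swap → [50, 15, 34, 9, -11, 3, 28, -38]
Insert -21:
  append -21 at index 8 → [50, 15, 34, 9, -11, 3, 28, -38, -21] (no swap needed)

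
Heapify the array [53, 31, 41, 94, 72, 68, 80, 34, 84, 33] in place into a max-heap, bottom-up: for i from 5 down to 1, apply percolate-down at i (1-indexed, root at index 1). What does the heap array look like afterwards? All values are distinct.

[94, 84, 80, 53, 72, 68, 41, 34, 31, 33]

sift down from index 5: already satisfies heap property
sift down from index 4: already satisfies heap property
sift down from index 3:
  41 vs larger child 80 at index 7, swap → [53, 31, 80, 94, 72, 68, 41, 34, 84, 33]
sift down from index 2:
  31 vs larger child 94 at index 4, swap → [53, 94, 80, 31, 72, 68, 41, 34, 84, 33]
  31 vs larger child 84 at index 9, swap → [53, 94, 80, 84, 72, 68, 41, 34, 31, 33]
sift down from index 1:
  53 vs larger child 94 at index 2, swap → [94, 53, 80, 84, 72, 68, 41, 34, 31, 33]
  53 vs larger child 84 at index 4, swap → [94, 84, 80, 53, 72, 68, 41, 34, 31, 33]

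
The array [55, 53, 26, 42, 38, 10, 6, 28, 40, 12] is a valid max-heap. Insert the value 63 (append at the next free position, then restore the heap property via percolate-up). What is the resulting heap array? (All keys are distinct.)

[63, 55, 26, 42, 53, 10, 6, 28, 40, 12, 38]

append 63 at index 10 → [55, 53, 26, 42, 38, 10, 6, 28, 40, 12, 63]
63 > parent 38 at index 4, swap → [55, 53, 26, 42, 63, 10, 6, 28, 40, 12, 38]
63 > parent 53 at index 1, swap → [55, 63, 26, 42, 53, 10, 6, 28, 40, 12, 38]
63 > parent 55 at index 0, swap → [63, 55, 26, 42, 53, 10, 6, 28, 40, 12, 38]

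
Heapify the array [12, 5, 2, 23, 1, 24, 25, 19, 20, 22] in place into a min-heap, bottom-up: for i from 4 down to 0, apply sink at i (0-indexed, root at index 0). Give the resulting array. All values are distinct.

[1, 5, 2, 19, 12, 24, 25, 23, 20, 22]

sift down from index 4: already satisfies heap property
sift down from index 3:
  23 vs smaller child 19 at index 7, swap → [12, 5, 2, 19, 1, 24, 25, 23, 20, 22]
sift down from index 2: already satisfies heap property
sift down from index 1:
  5 vs smaller child 1 at index 4, swap → [12, 1, 2, 19, 5, 24, 25, 23, 20, 22]
sift down from index 0:
  12 vs smaller child 1 at index 1, swap → [1, 12, 2, 19, 5, 24, 25, 23, 20, 22]
  12 vs smaller child 5 at index 4, swap → [1, 5, 2, 19, 12, 24, 25, 23, 20, 22]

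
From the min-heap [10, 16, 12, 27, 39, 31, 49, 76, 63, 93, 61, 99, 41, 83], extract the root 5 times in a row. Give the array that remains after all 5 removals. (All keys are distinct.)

extract-min #1 returns 10:
  remove root 10; move last element 83 to root → [83, 16, 12, 27, 39, 31, 49, 76, 63, 93, 61, 99, 41]
  83 vs smaller child 12 at index 2, swap → [12, 16, 83, 27, 39, 31, 49, 76, 63, 93, 61, 99, 41]
  83 vs smaller child 31 at index 5, swap → [12, 16, 31, 27, 39, 83, 49, 76, 63, 93, 61, 99, 41]
  83 vs smaller child 41 at index 12, swap → [12, 16, 31, 27, 39, 41, 49, 76, 63, 93, 61, 99, 83]
extract-min #2 returns 12:
  remove root 12; move last element 83 to root → [83, 16, 31, 27, 39, 41, 49, 76, 63, 93, 61, 99]
  83 vs smaller child 16 at index 1, swap → [16, 83, 31, 27, 39, 41, 49, 76, 63, 93, 61, 99]
  83 vs smaller child 27 at index 3, swap → [16, 27, 31, 83, 39, 41, 49, 76, 63, 93, 61, 99]
  83 vs smaller child 63 at index 8, swap → [16, 27, 31, 63, 39, 41, 49, 76, 83, 93, 61, 99]
extract-min #3 returns 16:
  remove root 16; move last element 99 to root → [99, 27, 31, 63, 39, 41, 49, 76, 83, 93, 61]
  99 vs smaller child 27 at index 1, swap → [27, 99, 31, 63, 39, 41, 49, 76, 83, 93, 61]
  99 vs smaller child 39 at index 4, swap → [27, 39, 31, 63, 99, 41, 49, 76, 83, 93, 61]
  99 vs smaller child 61 at index 10, swap → [27, 39, 31, 63, 61, 41, 49, 76, 83, 93, 99]
extract-min #4 returns 27:
  remove root 27; move last element 99 to root → [99, 39, 31, 63, 61, 41, 49, 76, 83, 93]
  99 vs smaller child 31 at index 2, swap → [31, 39, 99, 63, 61, 41, 49, 76, 83, 93]
  99 vs smaller child 41 at index 5, swap → [31, 39, 41, 63, 61, 99, 49, 76, 83, 93]
extract-min #5 returns 31:
  remove root 31; move last element 93 to root → [93, 39, 41, 63, 61, 99, 49, 76, 83]
  93 vs smaller child 39 at index 1, swap → [39, 93, 41, 63, 61, 99, 49, 76, 83]
  93 vs smaller child 61 at index 4, swap → [39, 61, 41, 63, 93, 99, 49, 76, 83]

[39, 61, 41, 63, 93, 99, 49, 76, 83]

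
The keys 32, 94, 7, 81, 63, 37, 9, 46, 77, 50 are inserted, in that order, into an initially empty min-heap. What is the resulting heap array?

Insert 32:
  append 32 at index 0 → [32] (no swap needed)
Insert 94:
  append 94 at index 1 → [32, 94] (no swap needed)
Insert 7:
  append 7 at index 2 → [32, 94, 7]
  7 < parent 32 at index 0, swap → [7, 94, 32]
Insert 81:
  append 81 at index 3 → [7, 94, 32, 81]
  81 < parent 94 at index 1, swap → [7, 81, 32, 94]
Insert 63:
  append 63 at index 4 → [7, 81, 32, 94, 63]
  63 < parent 81 at index 1, swap → [7, 63, 32, 94, 81]
Insert 37:
  append 37 at index 5 → [7, 63, 32, 94, 81, 37] (no swap needed)
Insert 9:
  append 9 at index 6 → [7, 63, 32, 94, 81, 37, 9]
  9 < parent 32 at index 2, swap → [7, 63, 9, 94, 81, 37, 32]
Insert 46:
  append 46 at index 7 → [7, 63, 9, 94, 81, 37, 32, 46]
  46 < parent 94 at index 3, swap → [7, 63, 9, 46, 81, 37, 32, 94]
  46 < parent 63 at index 1, swap → [7, 46, 9, 63, 81, 37, 32, 94]
Insert 77:
  append 77 at index 8 → [7, 46, 9, 63, 81, 37, 32, 94, 77] (no swap needed)
Insert 50:
  append 50 at index 9 → [7, 46, 9, 63, 81, 37, 32, 94, 77, 50]
  50 < parent 81 at index 4, swap → [7, 46, 9, 63, 50, 37, 32, 94, 77, 81]

[7, 46, 9, 63, 50, 37, 32, 94, 77, 81]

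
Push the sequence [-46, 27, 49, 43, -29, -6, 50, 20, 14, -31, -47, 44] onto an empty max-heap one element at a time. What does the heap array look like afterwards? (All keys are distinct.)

Insert -46:
  append -46 at index 0 → [-46] (no swap needed)
Insert 27:
  append 27 at index 1 → [-46, 27]
  27 > parent -46 at index 0, swap → [27, -46]
Insert 49:
  append 49 at index 2 → [27, -46, 49]
  49 > parent 27 at index 0, swap → [49, -46, 27]
Insert 43:
  append 43 at index 3 → [49, -46, 27, 43]
  43 > parent -46 at index 1, swap → [49, 43, 27, -46]
Insert -29:
  append -29 at index 4 → [49, 43, 27, -46, -29] (no swap needed)
Insert -6:
  append -6 at index 5 → [49, 43, 27, -46, -29, -6] (no swap needed)
Insert 50:
  append 50 at index 6 → [49, 43, 27, -46, -29, -6, 50]
  50 > parent 27 at index 2, swap → [49, 43, 50, -46, -29, -6, 27]
  50 > parent 49 at index 0, swap → [50, 43, 49, -46, -29, -6, 27]
Insert 20:
  append 20 at index 7 → [50, 43, 49, -46, -29, -6, 27, 20]
  20 > parent -46 at index 3, swap → [50, 43, 49, 20, -29, -6, 27, -46]
Insert 14:
  append 14 at index 8 → [50, 43, 49, 20, -29, -6, 27, -46, 14] (no swap needed)
Insert -31:
  append -31 at index 9 → [50, 43, 49, 20, -29, -6, 27, -46, 14, -31] (no swap needed)
Insert -47:
  append -47 at index 10 → [50, 43, 49, 20, -29, -6, 27, -46, 14, -31, -47] (no swap needed)
Insert 44:
  append 44 at index 11 → [50, 43, 49, 20, -29, -6, 27, -46, 14, -31, -47, 44]
  44 > parent -6 at index 5, swap → [50, 43, 49, 20, -29, 44, 27, -46, 14, -31, -47, -6]

[50, 43, 49, 20, -29, 44, 27, -46, 14, -31, -47, -6]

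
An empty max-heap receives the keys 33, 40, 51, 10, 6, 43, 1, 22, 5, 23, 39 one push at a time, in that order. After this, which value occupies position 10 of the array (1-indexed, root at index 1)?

6

Insert 33:
  append 33 at index 1 → [33] (no swap needed)
Insert 40:
  append 40 at index 2 → [33, 40]
  40 > parent 33 at index 1, swap → [40, 33]
Insert 51:
  append 51 at index 3 → [40, 33, 51]
  51 > parent 40 at index 1, swap → [51, 33, 40]
Insert 10:
  append 10 at index 4 → [51, 33, 40, 10] (no swap needed)
Insert 6:
  append 6 at index 5 → [51, 33, 40, 10, 6] (no swap needed)
Insert 43:
  append 43 at index 6 → [51, 33, 40, 10, 6, 43]
  43 > parent 40 at index 3, swap → [51, 33, 43, 10, 6, 40]
Insert 1:
  append 1 at index 7 → [51, 33, 43, 10, 6, 40, 1] (no swap needed)
Insert 22:
  append 22 at index 8 → [51, 33, 43, 10, 6, 40, 1, 22]
  22 > parent 10 at index 4, swap → [51, 33, 43, 22, 6, 40, 1, 10]
Insert 5:
  append 5 at index 9 → [51, 33, 43, 22, 6, 40, 1, 10, 5] (no swap needed)
Insert 23:
  append 23 at index 10 → [51, 33, 43, 22, 6, 40, 1, 10, 5, 23]
  23 > parent 6 at index 5, swap → [51, 33, 43, 22, 23, 40, 1, 10, 5, 6]
Insert 39:
  append 39 at index 11 → [51, 33, 43, 22, 23, 40, 1, 10, 5, 6, 39]
  39 > parent 23 at index 5, swap → [51, 33, 43, 22, 39, 40, 1, 10, 5, 6, 23]
  39 > parent 33 at index 2, swap → [51, 39, 43, 22, 33, 40, 1, 10, 5, 6, 23]
resulting array: [51, 39, 43, 22, 33, 40, 1, 10, 5, 6, 23]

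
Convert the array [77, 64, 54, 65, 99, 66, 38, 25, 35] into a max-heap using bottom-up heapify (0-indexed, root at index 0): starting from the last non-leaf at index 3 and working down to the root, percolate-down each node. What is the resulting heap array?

[99, 77, 66, 65, 64, 54, 38, 25, 35]

sift down from index 3: already satisfies heap property
sift down from index 2:
  54 vs larger child 66 at index 5, swap → [77, 64, 66, 65, 99, 54, 38, 25, 35]
sift down from index 1:
  64 vs larger child 99 at index 4, swap → [77, 99, 66, 65, 64, 54, 38, 25, 35]
sift down from index 0:
  77 vs larger child 99 at index 1, swap → [99, 77, 66, 65, 64, 54, 38, 25, 35]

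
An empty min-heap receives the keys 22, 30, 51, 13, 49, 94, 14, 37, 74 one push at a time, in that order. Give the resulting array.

[13, 22, 14, 30, 49, 94, 51, 37, 74]

Insert 22:
  append 22 at index 0 → [22] (no swap needed)
Insert 30:
  append 30 at index 1 → [22, 30] (no swap needed)
Insert 51:
  append 51 at index 2 → [22, 30, 51] (no swap needed)
Insert 13:
  append 13 at index 3 → [22, 30, 51, 13]
  13 < parent 30 at index 1, swap → [22, 13, 51, 30]
  13 < parent 22 at index 0, swap → [13, 22, 51, 30]
Insert 49:
  append 49 at index 4 → [13, 22, 51, 30, 49] (no swap needed)
Insert 94:
  append 94 at index 5 → [13, 22, 51, 30, 49, 94] (no swap needed)
Insert 14:
  append 14 at index 6 → [13, 22, 51, 30, 49, 94, 14]
  14 < parent 51 at index 2, swap → [13, 22, 14, 30, 49, 94, 51]
Insert 37:
  append 37 at index 7 → [13, 22, 14, 30, 49, 94, 51, 37] (no swap needed)
Insert 74:
  append 74 at index 8 → [13, 22, 14, 30, 49, 94, 51, 37, 74] (no swap needed)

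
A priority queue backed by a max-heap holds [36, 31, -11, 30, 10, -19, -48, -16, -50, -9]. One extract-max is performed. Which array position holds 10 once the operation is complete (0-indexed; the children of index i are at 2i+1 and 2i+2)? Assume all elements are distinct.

4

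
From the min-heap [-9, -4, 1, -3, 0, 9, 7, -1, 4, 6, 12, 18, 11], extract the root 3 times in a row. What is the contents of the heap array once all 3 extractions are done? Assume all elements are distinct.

[-1, 0, 1, 4, 6, 9, 7, 11, 18, 12]

extract-min #1 returns -9:
  remove root -9; move last element 11 to root → [11, -4, 1, -3, 0, 9, 7, -1, 4, 6, 12, 18]
  11 vs smaller child -4 at index 1, swap → [-4, 11, 1, -3, 0, 9, 7, -1, 4, 6, 12, 18]
  11 vs smaller child -3 at index 3, swap → [-4, -3, 1, 11, 0, 9, 7, -1, 4, 6, 12, 18]
  11 vs smaller child -1 at index 7, swap → [-4, -3, 1, -1, 0, 9, 7, 11, 4, 6, 12, 18]
extract-min #2 returns -4:
  remove root -4; move last element 18 to root → [18, -3, 1, -1, 0, 9, 7, 11, 4, 6, 12]
  18 vs smaller child -3 at index 1, swap → [-3, 18, 1, -1, 0, 9, 7, 11, 4, 6, 12]
  18 vs smaller child -1 at index 3, swap → [-3, -1, 1, 18, 0, 9, 7, 11, 4, 6, 12]
  18 vs smaller child 4 at index 8, swap → [-3, -1, 1, 4, 0, 9, 7, 11, 18, 6, 12]
extract-min #3 returns -3:
  remove root -3; move last element 12 to root → [12, -1, 1, 4, 0, 9, 7, 11, 18, 6]
  12 vs smaller child -1 at index 1, swap → [-1, 12, 1, 4, 0, 9, 7, 11, 18, 6]
  12 vs smaller child 0 at index 4, swap → [-1, 0, 1, 4, 12, 9, 7, 11, 18, 6]
  12 vs only child 6 at index 9, swap → [-1, 0, 1, 4, 6, 9, 7, 11, 18, 12]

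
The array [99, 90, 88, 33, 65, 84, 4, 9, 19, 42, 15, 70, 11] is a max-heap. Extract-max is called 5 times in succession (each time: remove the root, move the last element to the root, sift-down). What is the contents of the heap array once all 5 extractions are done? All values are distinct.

[65, 42, 15, 33, 19, 11, 4, 9]

extract-max #1 returns 99:
  remove root 99; move last element 11 to root → [11, 90, 88, 33, 65, 84, 4, 9, 19, 42, 15, 70]
  11 vs larger child 90 at index 1, swap → [90, 11, 88, 33, 65, 84, 4, 9, 19, 42, 15, 70]
  11 vs larger child 65 at index 4, swap → [90, 65, 88, 33, 11, 84, 4, 9, 19, 42, 15, 70]
  11 vs larger child 42 at index 9, swap → [90, 65, 88, 33, 42, 84, 4, 9, 19, 11, 15, 70]
extract-max #2 returns 90:
  remove root 90; move last element 70 to root → [70, 65, 88, 33, 42, 84, 4, 9, 19, 11, 15]
  70 vs larger child 88 at index 2, swap → [88, 65, 70, 33, 42, 84, 4, 9, 19, 11, 15]
  70 vs larger child 84 at index 5, swap → [88, 65, 84, 33, 42, 70, 4, 9, 19, 11, 15]
extract-max #3 returns 88:
  remove root 88; move last element 15 to root → [15, 65, 84, 33, 42, 70, 4, 9, 19, 11]
  15 vs larger child 84 at index 2, swap → [84, 65, 15, 33, 42, 70, 4, 9, 19, 11]
  15 vs larger child 70 at index 5, swap → [84, 65, 70, 33, 42, 15, 4, 9, 19, 11]
extract-max #4 returns 84:
  remove root 84; move last element 11 to root → [11, 65, 70, 33, 42, 15, 4, 9, 19]
  11 vs larger child 70 at index 2, swap → [70, 65, 11, 33, 42, 15, 4, 9, 19]
  11 vs larger child 15 at index 5, swap → [70, 65, 15, 33, 42, 11, 4, 9, 19]
extract-max #5 returns 70:
  remove root 70; move last element 19 to root → [19, 65, 15, 33, 42, 11, 4, 9]
  19 vs larger child 65 at index 1, swap → [65, 19, 15, 33, 42, 11, 4, 9]
  19 vs larger child 42 at index 4, swap → [65, 42, 15, 33, 19, 11, 4, 9]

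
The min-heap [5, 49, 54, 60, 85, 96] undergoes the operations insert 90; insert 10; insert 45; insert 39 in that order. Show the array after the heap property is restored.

[5, 10, 54, 45, 39, 96, 90, 60, 49, 85]

insert 90:
  append 90 at index 6 → [5, 49, 54, 60, 85, 96, 90] (no swap needed)
insert 10:
  append 10 at index 7 → [5, 49, 54, 60, 85, 96, 90, 10]
  10 < parent 60 at index 3, swap → [5, 49, 54, 10, 85, 96, 90, 60]
  10 < parent 49 at index 1, swap → [5, 10, 54, 49, 85, 96, 90, 60]
insert 45:
  append 45 at index 8 → [5, 10, 54, 49, 85, 96, 90, 60, 45]
  45 < parent 49 at index 3, swap → [5, 10, 54, 45, 85, 96, 90, 60, 49]
insert 39:
  append 39 at index 9 → [5, 10, 54, 45, 85, 96, 90, 60, 49, 39]
  39 < parent 85 at index 4, swap → [5, 10, 54, 45, 39, 96, 90, 60, 49, 85]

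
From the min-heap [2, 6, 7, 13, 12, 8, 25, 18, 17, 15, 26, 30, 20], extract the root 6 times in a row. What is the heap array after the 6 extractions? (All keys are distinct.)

[15, 17, 25, 18, 20, 30, 26]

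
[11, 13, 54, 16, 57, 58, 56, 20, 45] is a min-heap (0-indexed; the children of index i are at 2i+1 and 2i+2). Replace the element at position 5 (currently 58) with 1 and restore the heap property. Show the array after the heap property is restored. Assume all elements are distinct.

set index 5 from 58 to 1 → [11, 13, 54, 16, 57, 1, 56, 20, 45]
1 < parent 54 at index 2, swap → [11, 13, 1, 16, 57, 54, 56, 20, 45]
1 < parent 11 at index 0, swap → [1, 13, 11, 16, 57, 54, 56, 20, 45]

[1, 13, 11, 16, 57, 54, 56, 20, 45]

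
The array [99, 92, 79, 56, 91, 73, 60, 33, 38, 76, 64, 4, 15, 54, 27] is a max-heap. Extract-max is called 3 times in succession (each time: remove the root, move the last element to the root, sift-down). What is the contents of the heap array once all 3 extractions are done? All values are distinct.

extract-max #1 returns 99:
  remove root 99; move last element 27 to root → [27, 92, 79, 56, 91, 73, 60, 33, 38, 76, 64, 4, 15, 54]
  27 vs larger child 92 at index 1, swap → [92, 27, 79, 56, 91, 73, 60, 33, 38, 76, 64, 4, 15, 54]
  27 vs larger child 91 at index 4, swap → [92, 91, 79, 56, 27, 73, 60, 33, 38, 76, 64, 4, 15, 54]
  27 vs larger child 76 at index 9, swap → [92, 91, 79, 56, 76, 73, 60, 33, 38, 27, 64, 4, 15, 54]
extract-max #2 returns 92:
  remove root 92; move last element 54 to root → [54, 91, 79, 56, 76, 73, 60, 33, 38, 27, 64, 4, 15]
  54 vs larger child 91 at index 1, swap → [91, 54, 79, 56, 76, 73, 60, 33, 38, 27, 64, 4, 15]
  54 vs larger child 76 at index 4, swap → [91, 76, 79, 56, 54, 73, 60, 33, 38, 27, 64, 4, 15]
  54 vs larger child 64 at index 10, swap → [91, 76, 79, 56, 64, 73, 60, 33, 38, 27, 54, 4, 15]
extract-max #3 returns 91:
  remove root 91; move last element 15 to root → [15, 76, 79, 56, 64, 73, 60, 33, 38, 27, 54, 4]
  15 vs larger child 79 at index 2, swap → [79, 76, 15, 56, 64, 73, 60, 33, 38, 27, 54, 4]
  15 vs larger child 73 at index 5, swap → [79, 76, 73, 56, 64, 15, 60, 33, 38, 27, 54, 4]

[79, 76, 73, 56, 64, 15, 60, 33, 38, 27, 54, 4]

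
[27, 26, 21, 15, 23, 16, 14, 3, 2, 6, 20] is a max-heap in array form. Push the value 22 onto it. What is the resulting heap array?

append 22 at index 11 → [27, 26, 21, 15, 23, 16, 14, 3, 2, 6, 20, 22]
22 > parent 16 at index 5, swap → [27, 26, 21, 15, 23, 22, 14, 3, 2, 6, 20, 16]
22 > parent 21 at index 2, swap → [27, 26, 22, 15, 23, 21, 14, 3, 2, 6, 20, 16]

[27, 26, 22, 15, 23, 21, 14, 3, 2, 6, 20, 16]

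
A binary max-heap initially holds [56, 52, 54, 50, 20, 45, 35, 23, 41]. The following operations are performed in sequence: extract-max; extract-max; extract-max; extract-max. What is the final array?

extract-max → returns 56:
  remove root 56; move last element 41 to root → [41, 52, 54, 50, 20, 45, 35, 23]
  41 vs larger child 54 at index 2, swap → [54, 52, 41, 50, 20, 45, 35, 23]
  41 vs larger child 45 at index 5, swap → [54, 52, 45, 50, 20, 41, 35, 23]
extract-max → returns 54:
  remove root 54; move last element 23 to root → [23, 52, 45, 50, 20, 41, 35]
  23 vs larger child 52 at index 1, swap → [52, 23, 45, 50, 20, 41, 35]
  23 vs larger child 50 at index 3, swap → [52, 50, 45, 23, 20, 41, 35]
extract-max → returns 52:
  remove root 52; move last element 35 to root → [35, 50, 45, 23, 20, 41]
  35 vs larger child 50 at index 1, swap → [50, 35, 45, 23, 20, 41]
extract-max → returns 50:
  remove root 50; move last element 41 to root → [41, 35, 45, 23, 20]
  41 vs larger child 45 at index 2, swap → [45, 35, 41, 23, 20]

[45, 35, 41, 23, 20]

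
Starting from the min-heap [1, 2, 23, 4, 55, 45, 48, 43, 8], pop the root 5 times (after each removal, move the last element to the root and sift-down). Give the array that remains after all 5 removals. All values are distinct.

[43, 48, 45, 55]

extract-min #1 returns 1:
  remove root 1; move last element 8 to root → [8, 2, 23, 4, 55, 45, 48, 43]
  8 vs smaller child 2 at index 1, swap → [2, 8, 23, 4, 55, 45, 48, 43]
  8 vs smaller child 4 at index 3, swap → [2, 4, 23, 8, 55, 45, 48, 43]
extract-min #2 returns 2:
  remove root 2; move last element 43 to root → [43, 4, 23, 8, 55, 45, 48]
  43 vs smaller child 4 at index 1, swap → [4, 43, 23, 8, 55, 45, 48]
  43 vs smaller child 8 at index 3, swap → [4, 8, 23, 43, 55, 45, 48]
extract-min #3 returns 4:
  remove root 4; move last element 48 to root → [48, 8, 23, 43, 55, 45]
  48 vs smaller child 8 at index 1, swap → [8, 48, 23, 43, 55, 45]
  48 vs smaller child 43 at index 3, swap → [8, 43, 23, 48, 55, 45]
extract-min #4 returns 8:
  remove root 8; move last element 45 to root → [45, 43, 23, 48, 55]
  45 vs smaller child 23 at index 2, swap → [23, 43, 45, 48, 55]
extract-min #5 returns 23:
  remove root 23; move last element 55 to root → [55, 43, 45, 48]
  55 vs smaller child 43 at index 1, swap → [43, 55, 45, 48]
  55 vs only child 48 at index 3, swap → [43, 48, 45, 55]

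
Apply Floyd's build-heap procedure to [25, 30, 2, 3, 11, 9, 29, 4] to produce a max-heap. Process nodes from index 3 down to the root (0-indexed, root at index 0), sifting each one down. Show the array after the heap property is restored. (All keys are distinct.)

sift down from index 3:
  3 vs only child 4 at index 7, swap → [25, 30, 2, 4, 11, 9, 29, 3]
sift down from index 2:
  2 vs larger child 29 at index 6, swap → [25, 30, 29, 4, 11, 9, 2, 3]
sift down from index 1: already satisfies heap property
sift down from index 0:
  25 vs larger child 30 at index 1, swap → [30, 25, 29, 4, 11, 9, 2, 3]

[30, 25, 29, 4, 11, 9, 2, 3]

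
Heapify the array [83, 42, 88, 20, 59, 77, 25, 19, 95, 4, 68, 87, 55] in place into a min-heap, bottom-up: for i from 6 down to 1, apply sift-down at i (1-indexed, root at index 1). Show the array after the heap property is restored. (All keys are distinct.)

[4, 19, 25, 20, 42, 55, 88, 83, 95, 59, 68, 87, 77]

sift down from index 6:
  77 vs smaller child 55 at index 13, swap → [83, 42, 88, 20, 59, 55, 25, 19, 95, 4, 68, 87, 77]
sift down from index 5:
  59 vs smaller child 4 at index 10, swap → [83, 42, 88, 20, 4, 55, 25, 19, 95, 59, 68, 87, 77]
sift down from index 4:
  20 vs smaller child 19 at index 8, swap → [83, 42, 88, 19, 4, 55, 25, 20, 95, 59, 68, 87, 77]
sift down from index 3:
  88 vs smaller child 25 at index 7, swap → [83, 42, 25, 19, 4, 55, 88, 20, 95, 59, 68, 87, 77]
sift down from index 2:
  42 vs smaller child 4 at index 5, swap → [83, 4, 25, 19, 42, 55, 88, 20, 95, 59, 68, 87, 77]
sift down from index 1:
  83 vs smaller child 4 at index 2, swap → [4, 83, 25, 19, 42, 55, 88, 20, 95, 59, 68, 87, 77]
  83 vs smaller child 19 at index 4, swap → [4, 19, 25, 83, 42, 55, 88, 20, 95, 59, 68, 87, 77]
  83 vs smaller child 20 at index 8, swap → [4, 19, 25, 20, 42, 55, 88, 83, 95, 59, 68, 87, 77]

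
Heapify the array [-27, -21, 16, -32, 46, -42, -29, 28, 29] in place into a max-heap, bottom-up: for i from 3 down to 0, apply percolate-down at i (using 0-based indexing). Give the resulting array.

sift down from index 3:
  -32 vs larger child 29 at index 8, swap → [-27, -21, 16, 29, 46, -42, -29, 28, -32]
sift down from index 2: already satisfies heap property
sift down from index 1:
  -21 vs larger child 46 at index 4, swap → [-27, 46, 16, 29, -21, -42, -29, 28, -32]
sift down from index 0:
  -27 vs larger child 46 at index 1, swap → [46, -27, 16, 29, -21, -42, -29, 28, -32]
  -27 vs larger child 29 at index 3, swap → [46, 29, 16, -27, -21, -42, -29, 28, -32]
  -27 vs larger child 28 at index 7, swap → [46, 29, 16, 28, -21, -42, -29, -27, -32]

[46, 29, 16, 28, -21, -42, -29, -27, -32]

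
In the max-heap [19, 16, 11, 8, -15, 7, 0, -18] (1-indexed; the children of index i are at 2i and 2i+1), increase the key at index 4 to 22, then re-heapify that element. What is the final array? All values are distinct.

[22, 19, 11, 16, -15, 7, 0, -18]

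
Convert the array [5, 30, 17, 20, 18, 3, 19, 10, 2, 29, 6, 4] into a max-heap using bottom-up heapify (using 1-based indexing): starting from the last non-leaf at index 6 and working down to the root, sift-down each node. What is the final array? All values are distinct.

[30, 29, 19, 20, 18, 4, 17, 10, 2, 5, 6, 3]

sift down from index 6:
  3 vs only child 4 at index 12, swap → [5, 30, 17, 20, 18, 4, 19, 10, 2, 29, 6, 3]
sift down from index 5:
  18 vs larger child 29 at index 10, swap → [5, 30, 17, 20, 29, 4, 19, 10, 2, 18, 6, 3]
sift down from index 4: already satisfies heap property
sift down from index 3:
  17 vs larger child 19 at index 7, swap → [5, 30, 19, 20, 29, 4, 17, 10, 2, 18, 6, 3]
sift down from index 2: already satisfies heap property
sift down from index 1:
  5 vs larger child 30 at index 2, swap → [30, 5, 19, 20, 29, 4, 17, 10, 2, 18, 6, 3]
  5 vs larger child 29 at index 5, swap → [30, 29, 19, 20, 5, 4, 17, 10, 2, 18, 6, 3]
  5 vs larger child 18 at index 10, swap → [30, 29, 19, 20, 18, 4, 17, 10, 2, 5, 6, 3]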